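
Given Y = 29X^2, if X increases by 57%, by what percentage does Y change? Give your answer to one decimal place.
146.5%

For Y = 29X^2:
If X → X(1 + 0.57)
Then Y → Y · (1 + 0.57)^2
     = Y · 2.4649

Percentage change = ((1 + 0.57)^2 − 1) × 100% ≈ 146.5%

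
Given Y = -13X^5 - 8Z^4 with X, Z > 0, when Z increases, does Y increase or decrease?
Y decreases

Taking the partial derivative:
∂Y/∂Z = -32Z^3

∂Y/∂Z = -32Z^3 < 0 (assuming positive values)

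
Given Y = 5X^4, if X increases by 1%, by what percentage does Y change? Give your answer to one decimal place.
4.1%

For Y = 5X^4:
If X → X(1 + 0.01)
Then Y → Y · (1 + 0.01)^4
     ≈ Y · 1.0406

Percentage change = ((1 + 0.01)^4 − 1) × 100% ≈ 4.1%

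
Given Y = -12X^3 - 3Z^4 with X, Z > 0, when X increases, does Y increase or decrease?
Y decreases

Taking the partial derivative:
∂Y/∂X = -36X^2

∂Y/∂X = -36X^2 < 0 (assuming positive values)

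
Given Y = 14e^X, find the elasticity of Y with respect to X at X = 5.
Elasticity = 5

Elasticity = (dY/dX) · (X/Y)

dY/dX = 14·e^X
At X = 5: dY/dX = 14·e^5, Y = 14·e^5

Elasticity = (14·e^5) · (5 / (14·e^5)) = 5

Interpretation: for a small percentage change in X, the percentage change in Y is approximately 5.00 times as large.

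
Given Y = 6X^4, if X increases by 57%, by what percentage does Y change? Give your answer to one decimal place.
507.6%

For Y = 6X^4:
If X → X(1 + 0.57)
Then Y → Y · (1 + 0.57)^4
     ≈ Y · 6.0757

Percentage change = ((1 + 0.57)^4 − 1) × 100% ≈ 507.6%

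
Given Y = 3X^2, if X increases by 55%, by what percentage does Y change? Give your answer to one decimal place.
140.3%

For Y = 3X^2:
If X → X(1 + 0.55)
Then Y → Y · (1 + 0.55)^2
     = Y · 2.4025

Percentage change = ((1 + 0.55)^2 − 1) × 100% ≈ 140.3%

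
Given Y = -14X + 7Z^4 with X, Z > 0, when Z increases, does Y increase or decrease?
Y increases

Taking the partial derivative:
∂Y/∂Z = 28Z^3

∂Y/∂Z = 28Z^3 > 0 (assuming positive values)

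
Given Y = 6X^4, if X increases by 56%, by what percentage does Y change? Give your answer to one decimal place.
492.2%

For Y = 6X^4:
If X → X(1 + 0.56)
Then Y → Y · (1 + 0.56)^4
     ≈ Y · 5.9224

Percentage change = ((1 + 0.56)^4 − 1) × 100% ≈ 492.2%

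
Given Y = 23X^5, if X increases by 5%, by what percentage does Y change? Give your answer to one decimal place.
27.6%

For Y = 23X^5:
If X → X(1 + 0.05)
Then Y → Y · (1 + 0.05)^5
     ≈ Y · 1.2763

Percentage change = ((1 + 0.05)^5 − 1) × 100% ≈ 27.6%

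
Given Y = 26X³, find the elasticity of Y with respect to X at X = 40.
Elasticity = 3

Elasticity = (dY/dX) · (X/Y)

dY/dX = 78·X²
At X = 40: dY/dX = 124800, Y = 1664000

Elasticity = 124800 · (40 / 1664000) = 3

Interpretation: for a small percentage change in X, the percentage change in Y is approximately 3.00 times as large.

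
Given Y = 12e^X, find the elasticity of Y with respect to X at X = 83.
Elasticity = 83

Elasticity = (dY/dX) · (X/Y)

dY/dX = 12·e^X
At X = 83: dY/dX = 12·e^83, Y = 12·e^83

Elasticity = (12·e^83) · (83 / (12·e^83)) = 83

Interpretation: for a small percentage change in X, the percentage change in Y is approximately 83.00 times as large.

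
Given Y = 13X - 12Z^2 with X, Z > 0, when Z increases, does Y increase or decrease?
Y decreases

Taking the partial derivative:
∂Y/∂Z = -24Z

∂Y/∂Z = -24Z < 0 (assuming positive values)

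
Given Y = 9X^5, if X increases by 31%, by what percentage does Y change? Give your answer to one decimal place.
285.8%

For Y = 9X^5:
If X → X(1 + 0.31)
Then Y → Y · (1 + 0.31)^5
     ≈ Y · 3.8579

Percentage change = ((1 + 0.31)^5 − 1) × 100% ≈ 285.8%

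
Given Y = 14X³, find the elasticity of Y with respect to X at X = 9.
Elasticity = 3

Elasticity = (dY/dX) · (X/Y)

dY/dX = 42·X²
At X = 9: dY/dX = 3402, Y = 10206

Elasticity = 3402 · (9 / 10206) = 3

Interpretation: for a small percentage change in X, the percentage change in Y is approximately 3.00 times as large.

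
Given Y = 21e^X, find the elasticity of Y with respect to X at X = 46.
Elasticity = 46

Elasticity = (dY/dX) · (X/Y)

dY/dX = 21·e^X
At X = 46: dY/dX = 21·e^46, Y = 21·e^46

Elasticity = (21·e^46) · (46 / (21·e^46)) = 46

Interpretation: for a small percentage change in X, the percentage change in Y is approximately 46.00 times as large.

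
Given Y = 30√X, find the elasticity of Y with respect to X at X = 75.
Elasticity = 1/2

Elasticity = (dY/dX) · (X/Y)

dY/dX = 15/√X
At X = 75: dY/dX = √3, Y = 150·√3

Elasticity = (√3) · (75 / (150·√3)) = 1/2

Interpretation: for a small percentage change in X, the percentage change in Y is approximately 0.50 times as large.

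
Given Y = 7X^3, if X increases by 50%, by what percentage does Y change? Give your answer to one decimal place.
237.5%

For Y = 7X^3:
If X → X(1 + 0.5)
Then Y → Y · (1 + 0.5)^3
     = Y · 3.3750

Percentage change = ((1 + 0.5)^3 − 1) × 100% = 237.5%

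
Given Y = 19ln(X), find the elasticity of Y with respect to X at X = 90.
Elasticity = 1/ln(90) ≈ 0.2222

Elasticity = (dY/dX) · (X/Y)

dY/dX = 19/X
At X = 90: dY/dX = 19/90, Y = 19·ln(90)

Elasticity = (19/90) · (90 / (19·ln(90))) = 1/ln(90) ≈ 0.2222

Interpretation: for a small percentage change in X, the percentage change in Y is approximately 0.22 times as large.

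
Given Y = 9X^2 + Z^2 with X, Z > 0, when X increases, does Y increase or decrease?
Y increases

Taking the partial derivative:
∂Y/∂X = 18X

∂Y/∂X = 18X > 0 (assuming positive values)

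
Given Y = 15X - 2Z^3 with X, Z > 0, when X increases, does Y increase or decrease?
Y increases

Taking the partial derivative:
∂Y/∂X = 15

∂Y/∂X = 15 > 0 (assuming positive values)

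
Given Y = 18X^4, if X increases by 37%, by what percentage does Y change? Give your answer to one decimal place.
252.3%

For Y = 18X^4:
If X → X(1 + 0.37)
Then Y → Y · (1 + 0.37)^4
     ≈ Y · 3.5228

Percentage change = ((1 + 0.37)^4 − 1) × 100% ≈ 252.3%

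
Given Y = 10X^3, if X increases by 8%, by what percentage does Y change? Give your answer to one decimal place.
26.0%

For Y = 10X^3:
If X → X(1 + 0.08)
Then Y → Y · (1 + 0.08)^3
     ≈ Y · 1.2597

Percentage change = ((1 + 0.08)^3 − 1) × 100% ≈ 26.0%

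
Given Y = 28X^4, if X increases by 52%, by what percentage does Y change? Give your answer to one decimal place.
433.8%

For Y = 28X^4:
If X → X(1 + 0.52)
Then Y → Y · (1 + 0.52)^4
     ≈ Y · 5.3379

Percentage change = ((1 + 0.52)^4 − 1) × 100% ≈ 433.8%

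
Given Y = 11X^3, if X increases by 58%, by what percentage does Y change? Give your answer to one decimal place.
294.4%

For Y = 11X^3:
If X → X(1 + 0.58)
Then Y → Y · (1 + 0.58)^3
     ≈ Y · 3.9443

Percentage change = ((1 + 0.58)^3 − 1) × 100% ≈ 294.4%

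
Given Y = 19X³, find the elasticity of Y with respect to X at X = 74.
Elasticity = 3

Elasticity = (dY/dX) · (X/Y)

dY/dX = 57·X²
At X = 74: dY/dX = 312132, Y = 7699256

Elasticity = 312132 · (74 / 7699256) = 3

Interpretation: for a small percentage change in X, the percentage change in Y is approximately 3.00 times as large.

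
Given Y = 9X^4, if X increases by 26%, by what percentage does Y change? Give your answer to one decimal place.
152.0%

For Y = 9X^4:
If X → X(1 + 0.26)
Then Y → Y · (1 + 0.26)^4
     ≈ Y · 2.5205

Percentage change = ((1 + 0.26)^4 − 1) × 100% ≈ 152.0%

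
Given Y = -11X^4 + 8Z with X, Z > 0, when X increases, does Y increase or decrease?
Y decreases

Taking the partial derivative:
∂Y/∂X = -44X^3

∂Y/∂X = -44X^3 < 0 (assuming positive values)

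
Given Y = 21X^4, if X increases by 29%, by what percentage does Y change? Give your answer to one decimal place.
176.9%

For Y = 21X^4:
If X → X(1 + 0.29)
Then Y → Y · (1 + 0.29)^4
     ≈ Y · 2.7692

Percentage change = ((1 + 0.29)^4 − 1) × 100% ≈ 176.9%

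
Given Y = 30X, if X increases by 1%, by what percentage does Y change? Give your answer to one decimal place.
1.0%

For Y = 30X:
If X → X(1 + 0.01)
Then Y → Y · (1 + 0.01)^1
     = Y · 1.0100

Percentage change = ((1 + 0.01)^1 − 1) × 100% = 1.0%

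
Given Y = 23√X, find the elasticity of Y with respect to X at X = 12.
Elasticity = 1/2

Elasticity = (dY/dX) · (X/Y)

dY/dX = 23/(2·√X)
At X = 12: dY/dX = 23·√3/12, Y = 46·√3

Elasticity = (23·√3/12) · (12 / (46·√3)) = 1/2

Interpretation: for a small percentage change in X, the percentage change in Y is approximately 0.50 times as large.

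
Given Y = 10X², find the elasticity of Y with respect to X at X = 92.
Elasticity = 2

Elasticity = (dY/dX) · (X/Y)

dY/dX = 20·X
At X = 92: dY/dX = 1840, Y = 84640

Elasticity = 1840 · (92 / 84640) = 2

Interpretation: for a small percentage change in X, the percentage change in Y is approximately 2.00 times as large.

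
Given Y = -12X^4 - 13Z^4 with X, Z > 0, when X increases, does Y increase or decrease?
Y decreases

Taking the partial derivative:
∂Y/∂X = -48X^3

∂Y/∂X = -48X^3 < 0 (assuming positive values)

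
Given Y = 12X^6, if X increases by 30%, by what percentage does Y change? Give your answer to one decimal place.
382.7%

For Y = 12X^6:
If X → X(1 + 0.3)
Then Y → Y · (1 + 0.3)^6
     ≈ Y · 4.8268

Percentage change = ((1 + 0.3)^6 − 1) × 100% ≈ 382.7%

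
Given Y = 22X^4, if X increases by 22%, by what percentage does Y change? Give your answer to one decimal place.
121.5%

For Y = 22X^4:
If X → X(1 + 0.22)
Then Y → Y · (1 + 0.22)^4
     ≈ Y · 2.2153

Percentage change = ((1 + 0.22)^4 − 1) × 100% ≈ 121.5%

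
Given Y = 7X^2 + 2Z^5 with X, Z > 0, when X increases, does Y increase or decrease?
Y increases

Taking the partial derivative:
∂Y/∂X = 14X

∂Y/∂X = 14X > 0 (assuming positive values)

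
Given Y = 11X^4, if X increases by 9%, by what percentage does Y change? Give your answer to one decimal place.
41.2%

For Y = 11X^4:
If X → X(1 + 0.09)
Then Y → Y · (1 + 0.09)^4
     ≈ Y · 1.4116

Percentage change = ((1 + 0.09)^4 − 1) × 100% ≈ 41.2%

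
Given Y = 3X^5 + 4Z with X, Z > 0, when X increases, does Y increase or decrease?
Y increases

Taking the partial derivative:
∂Y/∂X = 15X^4

∂Y/∂X = 15X^4 > 0 (assuming positive values)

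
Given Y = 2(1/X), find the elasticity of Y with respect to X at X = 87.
Elasticity = -1

Elasticity = (dY/dX) · (X/Y)

dY/dX = -2/X²
At X = 87: dY/dX = -2/7569, Y = 2/87

Elasticity = (-2/7569) · (87 / (2/87)) = -1

Interpretation: for a small percentage change in X, the percentage change in Y is approximately -1.00 times as large.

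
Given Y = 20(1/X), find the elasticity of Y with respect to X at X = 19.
Elasticity = -1

Elasticity = (dY/dX) · (X/Y)

dY/dX = -20/X²
At X = 19: dY/dX = -20/361, Y = 20/19

Elasticity = (-20/361) · (19 / (20/19)) = -1

Interpretation: for a small percentage change in X, the percentage change in Y is approximately -1.00 times as large.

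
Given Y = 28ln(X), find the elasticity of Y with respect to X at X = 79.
Elasticity = 1/ln(79) ≈ 0.2289

Elasticity = (dY/dX) · (X/Y)

dY/dX = 28/X
At X = 79: dY/dX = 28/79, Y = 28·ln(79)

Elasticity = (28/79) · (79 / (28·ln(79))) = 1/ln(79) ≈ 0.2289

Interpretation: for a small percentage change in X, the percentage change in Y is approximately 0.23 times as large.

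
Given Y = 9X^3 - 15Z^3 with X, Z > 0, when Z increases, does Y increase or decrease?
Y decreases

Taking the partial derivative:
∂Y/∂Z = -45Z^2

∂Y/∂Z = -45Z^2 < 0 (assuming positive values)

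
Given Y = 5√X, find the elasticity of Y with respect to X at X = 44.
Elasticity = 1/2

Elasticity = (dY/dX) · (X/Y)

dY/dX = 5/(2·√X)
At X = 44: dY/dX = 5·√11/44, Y = 10·√11

Elasticity = (5·√11/44) · (44 / (10·√11)) = 1/2

Interpretation: for a small percentage change in X, the percentage change in Y is approximately 0.50 times as large.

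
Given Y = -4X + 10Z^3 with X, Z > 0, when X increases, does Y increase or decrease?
Y decreases

Taking the partial derivative:
∂Y/∂X = -4

∂Y/∂X = -4 < 0 (assuming positive values)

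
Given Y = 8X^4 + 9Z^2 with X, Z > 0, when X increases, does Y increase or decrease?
Y increases

Taking the partial derivative:
∂Y/∂X = 32X^3

∂Y/∂X = 32X^3 > 0 (assuming positive values)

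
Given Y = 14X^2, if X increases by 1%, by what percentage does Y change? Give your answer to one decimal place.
2.0%

For Y = 14X^2:
If X → X(1 + 0.01)
Then Y → Y · (1 + 0.01)^2
     = Y · 1.0201

Percentage change = ((1 + 0.01)^2 − 1) × 100% ≈ 2.0%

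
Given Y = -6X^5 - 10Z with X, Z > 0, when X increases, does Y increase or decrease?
Y decreases

Taking the partial derivative:
∂Y/∂X = -30X^4

∂Y/∂X = -30X^4 < 0 (assuming positive values)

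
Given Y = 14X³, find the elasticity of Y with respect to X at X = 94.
Elasticity = 3

Elasticity = (dY/dX) · (X/Y)

dY/dX = 42·X²
At X = 94: dY/dX = 371112, Y = 11628176

Elasticity = 371112 · (94 / 11628176) = 3

Interpretation: for a small percentage change in X, the percentage change in Y is approximately 3.00 times as large.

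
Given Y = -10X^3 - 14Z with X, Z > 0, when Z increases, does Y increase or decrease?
Y decreases

Taking the partial derivative:
∂Y/∂Z = -14

∂Y/∂Z = -14 < 0 (assuming positive values)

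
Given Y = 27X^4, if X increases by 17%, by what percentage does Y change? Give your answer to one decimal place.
87.4%

For Y = 27X^4:
If X → X(1 + 0.17)
Then Y → Y · (1 + 0.17)^4
     ≈ Y · 1.8739

Percentage change = ((1 + 0.17)^4 − 1) × 100% ≈ 87.4%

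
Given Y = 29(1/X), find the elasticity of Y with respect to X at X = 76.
Elasticity = -1

Elasticity = (dY/dX) · (X/Y)

dY/dX = -29/X²
At X = 76: dY/dX = -29/5776, Y = 29/76

Elasticity = (-29/5776) · (76 / (29/76)) = -1

Interpretation: for a small percentage change in X, the percentage change in Y is approximately -1.00 times as large.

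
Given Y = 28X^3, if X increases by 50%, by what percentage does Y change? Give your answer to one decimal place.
237.5%

For Y = 28X^3:
If X → X(1 + 0.5)
Then Y → Y · (1 + 0.5)^3
     = Y · 3.3750

Percentage change = ((1 + 0.5)^3 − 1) × 100% = 237.5%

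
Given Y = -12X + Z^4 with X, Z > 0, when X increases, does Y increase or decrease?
Y decreases

Taking the partial derivative:
∂Y/∂X = -12

∂Y/∂X = -12 < 0 (assuming positive values)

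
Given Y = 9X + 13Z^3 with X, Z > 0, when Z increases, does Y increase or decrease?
Y increases

Taking the partial derivative:
∂Y/∂Z = 39Z^2

∂Y/∂Z = 39Z^2 > 0 (assuming positive values)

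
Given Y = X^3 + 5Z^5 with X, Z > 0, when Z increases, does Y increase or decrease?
Y increases

Taking the partial derivative:
∂Y/∂Z = 25Z^4

∂Y/∂Z = 25Z^4 > 0 (assuming positive values)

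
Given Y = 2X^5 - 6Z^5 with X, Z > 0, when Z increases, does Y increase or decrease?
Y decreases

Taking the partial derivative:
∂Y/∂Z = -30Z^4

∂Y/∂Z = -30Z^4 < 0 (assuming positive values)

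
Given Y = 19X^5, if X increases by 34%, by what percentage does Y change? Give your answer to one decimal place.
332.0%

For Y = 19X^5:
If X → X(1 + 0.34)
Then Y → Y · (1 + 0.34)^5
     ≈ Y · 4.3204

Percentage change = ((1 + 0.34)^5 − 1) × 100% ≈ 332.0%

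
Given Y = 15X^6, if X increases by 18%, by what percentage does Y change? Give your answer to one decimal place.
170.0%

For Y = 15X^6:
If X → X(1 + 0.18)
Then Y → Y · (1 + 0.18)^6
     ≈ Y · 2.6996

Percentage change = ((1 + 0.18)^6 − 1) × 100% ≈ 170.0%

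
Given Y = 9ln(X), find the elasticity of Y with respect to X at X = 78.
Elasticity = 1/ln(78) ≈ 0.2295

Elasticity = (dY/dX) · (X/Y)

dY/dX = 9/X
At X = 78: dY/dX = 3/26, Y = 9·ln(78)

Elasticity = (3/26) · (78 / (9·ln(78))) = 1/ln(78) ≈ 0.2295

Interpretation: for a small percentage change in X, the percentage change in Y is approximately 0.23 times as large.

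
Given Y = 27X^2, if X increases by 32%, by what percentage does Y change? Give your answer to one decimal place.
74.2%

For Y = 27X^2:
If X → X(1 + 0.32)
Then Y → Y · (1 + 0.32)^2
     = Y · 1.7424

Percentage change = ((1 + 0.32)^2 − 1) × 100% ≈ 74.2%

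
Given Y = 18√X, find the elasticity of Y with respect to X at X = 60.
Elasticity = 1/2

Elasticity = (dY/dX) · (X/Y)

dY/dX = 9/√X
At X = 60: dY/dX = 3·√15/10, Y = 36·√15

Elasticity = (3·√15/10) · (60 / (36·√15)) = 1/2

Interpretation: for a small percentage change in X, the percentage change in Y is approximately 0.50 times as large.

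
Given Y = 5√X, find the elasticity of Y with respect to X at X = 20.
Elasticity = 1/2

Elasticity = (dY/dX) · (X/Y)

dY/dX = 5/(2·√X)
At X = 20: dY/dX = √5/4, Y = 10·√5

Elasticity = (√5/4) · (20 / (10·√5)) = 1/2

Interpretation: for a small percentage change in X, the percentage change in Y is approximately 0.50 times as large.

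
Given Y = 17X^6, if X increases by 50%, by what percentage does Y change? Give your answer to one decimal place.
1039.1%

For Y = 17X^6:
If X → X(1 + 0.5)
Then Y → Y · (1 + 0.5)^6
     ≈ Y · 11.3906

Percentage change = ((1 + 0.5)^6 − 1) × 100% ≈ 1039.1%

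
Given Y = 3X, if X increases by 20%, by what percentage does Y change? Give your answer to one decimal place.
20.0%

For Y = 3X:
If X → X(1 + 0.2)
Then Y → Y · (1 + 0.2)^1
     = Y · 1.2000

Percentage change = ((1 + 0.2)^1 − 1) × 100% = 20.0%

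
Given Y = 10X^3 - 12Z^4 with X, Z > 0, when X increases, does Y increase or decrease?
Y increases

Taking the partial derivative:
∂Y/∂X = 30X^2

∂Y/∂X = 30X^2 > 0 (assuming positive values)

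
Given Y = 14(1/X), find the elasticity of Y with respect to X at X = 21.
Elasticity = -1

Elasticity = (dY/dX) · (X/Y)

dY/dX = -14/X²
At X = 21: dY/dX = -2/63, Y = 2/3

Elasticity = (-2/63) · (21 / (2/3)) = -1

Interpretation: for a small percentage change in X, the percentage change in Y is approximately -1.00 times as large.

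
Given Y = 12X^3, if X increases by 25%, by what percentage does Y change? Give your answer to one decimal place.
95.3%

For Y = 12X^3:
If X → X(1 + 0.25)
Then Y → Y · (1 + 0.25)^3
     ≈ Y · 1.9531

Percentage change = ((1 + 0.25)^3 − 1) × 100% ≈ 95.3%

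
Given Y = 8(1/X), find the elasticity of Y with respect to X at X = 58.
Elasticity = -1

Elasticity = (dY/dX) · (X/Y)

dY/dX = -8/X²
At X = 58: dY/dX = -2/841, Y = 4/29

Elasticity = (-2/841) · (58 / (4/29)) = -1

Interpretation: for a small percentage change in X, the percentage change in Y is approximately -1.00 times as large.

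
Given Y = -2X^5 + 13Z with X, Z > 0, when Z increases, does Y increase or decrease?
Y increases

Taking the partial derivative:
∂Y/∂Z = 13

∂Y/∂Z = 13 > 0 (assuming positive values)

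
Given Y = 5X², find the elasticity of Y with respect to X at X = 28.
Elasticity = 2

Elasticity = (dY/dX) · (X/Y)

dY/dX = 10·X
At X = 28: dY/dX = 280, Y = 3920

Elasticity = 280 · (28 / 3920) = 2

Interpretation: for a small percentage change in X, the percentage change in Y is approximately 2.00 times as large.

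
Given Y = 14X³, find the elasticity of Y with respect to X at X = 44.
Elasticity = 3

Elasticity = (dY/dX) · (X/Y)

dY/dX = 42·X²
At X = 44: dY/dX = 81312, Y = 1192576

Elasticity = 81312 · (44 / 1192576) = 3

Interpretation: for a small percentage change in X, the percentage change in Y is approximately 3.00 times as large.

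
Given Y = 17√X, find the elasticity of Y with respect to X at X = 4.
Elasticity = 1/2

Elasticity = (dY/dX) · (X/Y)

dY/dX = 17/(2·√X)
At X = 4: dY/dX = 17/4, Y = 34

Elasticity = (17/4) · (4 / 34) = 1/2

Interpretation: for a small percentage change in X, the percentage change in Y is approximately 0.50 times as large.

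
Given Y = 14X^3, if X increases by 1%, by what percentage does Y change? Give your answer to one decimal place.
3.0%

For Y = 14X^3:
If X → X(1 + 0.01)
Then Y → Y · (1 + 0.01)^3
     ≈ Y · 1.0303

Percentage change = ((1 + 0.01)^3 − 1) × 100% ≈ 3.0%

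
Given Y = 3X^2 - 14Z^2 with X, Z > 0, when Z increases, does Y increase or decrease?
Y decreases

Taking the partial derivative:
∂Y/∂Z = -28Z

∂Y/∂Z = -28Z < 0 (assuming positive values)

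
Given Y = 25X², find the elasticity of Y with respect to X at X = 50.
Elasticity = 2

Elasticity = (dY/dX) · (X/Y)

dY/dX = 50·X
At X = 50: dY/dX = 2500, Y = 62500

Elasticity = 2500 · (50 / 62500) = 2

Interpretation: for a small percentage change in X, the percentage change in Y is approximately 2.00 times as large.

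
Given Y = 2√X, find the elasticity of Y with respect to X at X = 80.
Elasticity = 1/2

Elasticity = (dY/dX) · (X/Y)

dY/dX = 1/√X
At X = 80: dY/dX = √5/20, Y = 8·√5

Elasticity = (√5/20) · (80 / (8·√5)) = 1/2

Interpretation: for a small percentage change in X, the percentage change in Y is approximately 0.50 times as large.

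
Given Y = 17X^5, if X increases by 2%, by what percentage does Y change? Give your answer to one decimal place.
10.4%

For Y = 17X^5:
If X → X(1 + 0.02)
Then Y → Y · (1 + 0.02)^5
     ≈ Y · 1.1041

Percentage change = ((1 + 0.02)^5 − 1) × 100% ≈ 10.4%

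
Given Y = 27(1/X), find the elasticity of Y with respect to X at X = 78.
Elasticity = -1

Elasticity = (dY/dX) · (X/Y)

dY/dX = -27/X²
At X = 78: dY/dX = -3/676, Y = 9/26

Elasticity = (-3/676) · (78 / (9/26)) = -1

Interpretation: for a small percentage change in X, the percentage change in Y is approximately -1.00 times as large.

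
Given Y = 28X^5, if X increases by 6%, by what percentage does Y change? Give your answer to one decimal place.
33.8%

For Y = 28X^5:
If X → X(1 + 0.06)
Then Y → Y · (1 + 0.06)^5
     ≈ Y · 1.3382

Percentage change = ((1 + 0.06)^5 − 1) × 100% ≈ 33.8%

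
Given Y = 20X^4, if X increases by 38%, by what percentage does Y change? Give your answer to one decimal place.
262.7%

For Y = 20X^4:
If X → X(1 + 0.38)
Then Y → Y · (1 + 0.38)^4
     ≈ Y · 3.6267

Percentage change = ((1 + 0.38)^4 − 1) × 100% ≈ 262.7%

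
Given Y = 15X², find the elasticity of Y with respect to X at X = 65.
Elasticity = 2

Elasticity = (dY/dX) · (X/Y)

dY/dX = 30·X
At X = 65: dY/dX = 1950, Y = 63375

Elasticity = 1950 · (65 / 63375) = 2

Interpretation: for a small percentage change in X, the percentage change in Y is approximately 2.00 times as large.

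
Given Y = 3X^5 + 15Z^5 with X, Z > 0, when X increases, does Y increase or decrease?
Y increases

Taking the partial derivative:
∂Y/∂X = 15X^4

∂Y/∂X = 15X^4 > 0 (assuming positive values)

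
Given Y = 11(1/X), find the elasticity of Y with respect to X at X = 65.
Elasticity = -1

Elasticity = (dY/dX) · (X/Y)

dY/dX = -11/X²
At X = 65: dY/dX = -11/4225, Y = 11/65

Elasticity = (-11/4225) · (65 / (11/65)) = -1

Interpretation: for a small percentage change in X, the percentage change in Y is approximately -1.00 times as large.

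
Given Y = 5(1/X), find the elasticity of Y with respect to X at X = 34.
Elasticity = -1

Elasticity = (dY/dX) · (X/Y)

dY/dX = -5/X²
At X = 34: dY/dX = -5/1156, Y = 5/34

Elasticity = (-5/1156) · (34 / (5/34)) = -1

Interpretation: for a small percentage change in X, the percentage change in Y is approximately -1.00 times as large.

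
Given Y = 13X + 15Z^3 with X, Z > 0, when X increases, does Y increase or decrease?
Y increases

Taking the partial derivative:
∂Y/∂X = 13

∂Y/∂X = 13 > 0 (assuming positive values)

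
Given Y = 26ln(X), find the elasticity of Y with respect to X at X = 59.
Elasticity = 1/ln(59) ≈ 0.2452

Elasticity = (dY/dX) · (X/Y)

dY/dX = 26/X
At X = 59: dY/dX = 26/59, Y = 26·ln(59)

Elasticity = (26/59) · (59 / (26·ln(59))) = 1/ln(59) ≈ 0.2452

Interpretation: for a small percentage change in X, the percentage change in Y is approximately 0.25 times as large.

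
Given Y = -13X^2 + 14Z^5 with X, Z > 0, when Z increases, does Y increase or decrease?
Y increases

Taking the partial derivative:
∂Y/∂Z = 70Z^4

∂Y/∂Z = 70Z^4 > 0 (assuming positive values)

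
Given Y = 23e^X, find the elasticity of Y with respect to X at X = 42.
Elasticity = 42

Elasticity = (dY/dX) · (X/Y)

dY/dX = 23·e^X
At X = 42: dY/dX = 23·e^42, Y = 23·e^42

Elasticity = (23·e^42) · (42 / (23·e^42)) = 42

Interpretation: for a small percentage change in X, the percentage change in Y is approximately 42.00 times as large.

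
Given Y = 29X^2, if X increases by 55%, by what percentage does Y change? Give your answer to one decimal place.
140.3%

For Y = 29X^2:
If X → X(1 + 0.55)
Then Y → Y · (1 + 0.55)^2
     = Y · 2.4025

Percentage change = ((1 + 0.55)^2 − 1) × 100% ≈ 140.3%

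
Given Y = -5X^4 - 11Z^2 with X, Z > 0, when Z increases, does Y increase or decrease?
Y decreases

Taking the partial derivative:
∂Y/∂Z = -22Z

∂Y/∂Z = -22Z < 0 (assuming positive values)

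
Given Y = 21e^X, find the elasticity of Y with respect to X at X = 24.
Elasticity = 24

Elasticity = (dY/dX) · (X/Y)

dY/dX = 21·e^X
At X = 24: dY/dX = 21·e^24, Y = 21·e^24

Elasticity = (21·e^24) · (24 / (21·e^24)) = 24

Interpretation: for a small percentage change in X, the percentage change in Y is approximately 24.00 times as large.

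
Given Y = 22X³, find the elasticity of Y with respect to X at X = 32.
Elasticity = 3

Elasticity = (dY/dX) · (X/Y)

dY/dX = 66·X²
At X = 32: dY/dX = 67584, Y = 720896

Elasticity = 67584 · (32 / 720896) = 3

Interpretation: for a small percentage change in X, the percentage change in Y is approximately 3.00 times as large.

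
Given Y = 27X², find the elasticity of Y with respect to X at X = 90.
Elasticity = 2

Elasticity = (dY/dX) · (X/Y)

dY/dX = 54·X
At X = 90: dY/dX = 4860, Y = 218700

Elasticity = 4860 · (90 / 218700) = 2

Interpretation: for a small percentage change in X, the percentage change in Y is approximately 2.00 times as large.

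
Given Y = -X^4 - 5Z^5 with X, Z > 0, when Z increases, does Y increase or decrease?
Y decreases

Taking the partial derivative:
∂Y/∂Z = -25Z^4

∂Y/∂Z = -25Z^4 < 0 (assuming positive values)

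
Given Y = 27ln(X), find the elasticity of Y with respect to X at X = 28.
Elasticity = 1/ln(28) ≈ 0.3001

Elasticity = (dY/dX) · (X/Y)

dY/dX = 27/X
At X = 28: dY/dX = 27/28, Y = 27·ln(28)

Elasticity = (27/28) · (28 / (27·ln(28))) = 1/ln(28) ≈ 0.3001

Interpretation: for a small percentage change in X, the percentage change in Y is approximately 0.30 times as large.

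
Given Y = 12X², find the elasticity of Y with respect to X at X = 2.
Elasticity = 2

Elasticity = (dY/dX) · (X/Y)

dY/dX = 24·X
At X = 2: dY/dX = 48, Y = 48

Elasticity = 48 · (2 / 48) = 2

Interpretation: for a small percentage change in X, the percentage change in Y is approximately 2.00 times as large.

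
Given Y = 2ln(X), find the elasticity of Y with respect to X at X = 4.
Elasticity = 1/ln(4) ≈ 0.7213

Elasticity = (dY/dX) · (X/Y)

dY/dX = 2/X
At X = 4: dY/dX = 1/2, Y = 2·ln(4)

Elasticity = (1/2) · (4 / (2·ln(4))) = 1/ln(4) ≈ 0.7213

Interpretation: for a small percentage change in X, the percentage change in Y is approximately 0.72 times as large.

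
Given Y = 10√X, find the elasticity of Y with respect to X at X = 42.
Elasticity = 1/2

Elasticity = (dY/dX) · (X/Y)

dY/dX = 5/√X
At X = 42: dY/dX = 5·√42/42, Y = 10·√42

Elasticity = (5·√42/42) · (42 / (10·√42)) = 1/2

Interpretation: for a small percentage change in X, the percentage change in Y is approximately 0.50 times as large.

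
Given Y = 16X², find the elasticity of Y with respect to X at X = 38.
Elasticity = 2

Elasticity = (dY/dX) · (X/Y)

dY/dX = 32·X
At X = 38: dY/dX = 1216, Y = 23104

Elasticity = 1216 · (38 / 23104) = 2

Interpretation: for a small percentage change in X, the percentage change in Y is approximately 2.00 times as large.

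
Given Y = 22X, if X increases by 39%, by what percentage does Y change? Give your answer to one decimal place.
39.0%

For Y = 22X:
If X → X(1 + 0.39)
Then Y → Y · (1 + 0.39)^1
     = Y · 1.3900

Percentage change = ((1 + 0.39)^1 − 1) × 100% = 39.0%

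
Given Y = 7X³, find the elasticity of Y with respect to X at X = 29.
Elasticity = 3

Elasticity = (dY/dX) · (X/Y)

dY/dX = 21·X²
At X = 29: dY/dX = 17661, Y = 170723

Elasticity = 17661 · (29 / 170723) = 3

Interpretation: for a small percentage change in X, the percentage change in Y is approximately 3.00 times as large.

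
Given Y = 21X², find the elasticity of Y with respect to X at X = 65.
Elasticity = 2

Elasticity = (dY/dX) · (X/Y)

dY/dX = 42·X
At X = 65: dY/dX = 2730, Y = 88725

Elasticity = 2730 · (65 / 88725) = 2

Interpretation: for a small percentage change in X, the percentage change in Y is approximately 2.00 times as large.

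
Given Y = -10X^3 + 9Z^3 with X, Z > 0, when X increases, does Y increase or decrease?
Y decreases

Taking the partial derivative:
∂Y/∂X = -30X^2

∂Y/∂X = -30X^2 < 0 (assuming positive values)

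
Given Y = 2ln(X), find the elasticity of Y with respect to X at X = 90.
Elasticity = 1/ln(90) ≈ 0.2222

Elasticity = (dY/dX) · (X/Y)

dY/dX = 2/X
At X = 90: dY/dX = 1/45, Y = 2·ln(90)

Elasticity = (1/45) · (90 / (2·ln(90))) = 1/ln(90) ≈ 0.2222

Interpretation: for a small percentage change in X, the percentage change in Y is approximately 0.22 times as large.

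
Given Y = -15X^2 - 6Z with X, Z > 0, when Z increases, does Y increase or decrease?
Y decreases

Taking the partial derivative:
∂Y/∂Z = -6

∂Y/∂Z = -6 < 0 (assuming positive values)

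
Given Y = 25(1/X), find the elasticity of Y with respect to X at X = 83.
Elasticity = -1

Elasticity = (dY/dX) · (X/Y)

dY/dX = -25/X²
At X = 83: dY/dX = -25/6889, Y = 25/83

Elasticity = (-25/6889) · (83 / (25/83)) = -1

Interpretation: for a small percentage change in X, the percentage change in Y is approximately -1.00 times as large.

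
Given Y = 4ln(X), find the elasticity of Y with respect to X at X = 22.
Elasticity = 1/ln(22) ≈ 0.3235

Elasticity = (dY/dX) · (X/Y)

dY/dX = 4/X
At X = 22: dY/dX = 2/11, Y = 4·ln(22)

Elasticity = (2/11) · (22 / (4·ln(22))) = 1/ln(22) ≈ 0.3235

Interpretation: for a small percentage change in X, the percentage change in Y is approximately 0.32 times as large.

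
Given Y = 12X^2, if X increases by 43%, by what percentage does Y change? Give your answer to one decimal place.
104.5%

For Y = 12X^2:
If X → X(1 + 0.43)
Then Y → Y · (1 + 0.43)^2
     = Y · 2.0449

Percentage change = ((1 + 0.43)^2 − 1) × 100% ≈ 104.5%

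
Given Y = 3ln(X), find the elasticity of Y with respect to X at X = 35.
Elasticity = 1/ln(35) ≈ 0.2813

Elasticity = (dY/dX) · (X/Y)

dY/dX = 3/X
At X = 35: dY/dX = 3/35, Y = 3·ln(35)

Elasticity = (3/35) · (35 / (3·ln(35))) = 1/ln(35) ≈ 0.2813

Interpretation: for a small percentage change in X, the percentage change in Y is approximately 0.28 times as large.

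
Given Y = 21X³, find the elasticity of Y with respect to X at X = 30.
Elasticity = 3

Elasticity = (dY/dX) · (X/Y)

dY/dX = 63·X²
At X = 30: dY/dX = 56700, Y = 567000

Elasticity = 56700 · (30 / 567000) = 3

Interpretation: for a small percentage change in X, the percentage change in Y is approximately 3.00 times as large.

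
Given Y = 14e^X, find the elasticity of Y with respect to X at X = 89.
Elasticity = 89

Elasticity = (dY/dX) · (X/Y)

dY/dX = 14·e^X
At X = 89: dY/dX = 14·e^89, Y = 14·e^89

Elasticity = (14·e^89) · (89 / (14·e^89)) = 89

Interpretation: for a small percentage change in X, the percentage change in Y is approximately 89.00 times as large.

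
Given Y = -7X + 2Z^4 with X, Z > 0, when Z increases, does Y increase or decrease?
Y increases

Taking the partial derivative:
∂Y/∂Z = 8Z^3

∂Y/∂Z = 8Z^3 > 0 (assuming positive values)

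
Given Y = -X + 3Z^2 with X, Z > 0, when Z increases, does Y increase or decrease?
Y increases

Taking the partial derivative:
∂Y/∂Z = 6Z

∂Y/∂Z = 6Z > 0 (assuming positive values)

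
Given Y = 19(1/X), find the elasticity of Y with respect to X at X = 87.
Elasticity = -1

Elasticity = (dY/dX) · (X/Y)

dY/dX = -19/X²
At X = 87: dY/dX = -19/7569, Y = 19/87

Elasticity = (-19/7569) · (87 / (19/87)) = -1

Interpretation: for a small percentage change in X, the percentage change in Y is approximately -1.00 times as large.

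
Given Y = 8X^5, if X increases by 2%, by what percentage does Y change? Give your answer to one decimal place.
10.4%

For Y = 8X^5:
If X → X(1 + 0.02)
Then Y → Y · (1 + 0.02)^5
     ≈ Y · 1.1041

Percentage change = ((1 + 0.02)^5 − 1) × 100% ≈ 10.4%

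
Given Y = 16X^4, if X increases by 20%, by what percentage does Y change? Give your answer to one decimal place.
107.4%

For Y = 16X^4:
If X → X(1 + 0.2)
Then Y → Y · (1 + 0.2)^4
     = Y · 2.0736

Percentage change = ((1 + 0.2)^4 − 1) × 100% ≈ 107.4%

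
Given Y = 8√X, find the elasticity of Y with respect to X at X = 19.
Elasticity = 1/2

Elasticity = (dY/dX) · (X/Y)

dY/dX = 4/√X
At X = 19: dY/dX = 4·√19/19, Y = 8·√19

Elasticity = (4·√19/19) · (19 / (8·√19)) = 1/2

Interpretation: for a small percentage change in X, the percentage change in Y is approximately 0.50 times as large.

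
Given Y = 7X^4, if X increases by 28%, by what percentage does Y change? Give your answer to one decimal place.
168.4%

For Y = 7X^4:
If X → X(1 + 0.28)
Then Y → Y · (1 + 0.28)^4
     ≈ Y · 2.6844

Percentage change = ((1 + 0.28)^4 − 1) × 100% ≈ 168.4%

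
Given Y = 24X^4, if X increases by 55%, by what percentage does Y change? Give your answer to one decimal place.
477.2%

For Y = 24X^4:
If X → X(1 + 0.55)
Then Y → Y · (1 + 0.55)^4
     ≈ Y · 5.7720

Percentage change = ((1 + 0.55)^4 − 1) × 100% ≈ 477.2%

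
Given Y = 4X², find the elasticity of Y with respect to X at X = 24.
Elasticity = 2

Elasticity = (dY/dX) · (X/Y)

dY/dX = 8·X
At X = 24: dY/dX = 192, Y = 2304

Elasticity = 192 · (24 / 2304) = 2

Interpretation: for a small percentage change in X, the percentage change in Y is approximately 2.00 times as large.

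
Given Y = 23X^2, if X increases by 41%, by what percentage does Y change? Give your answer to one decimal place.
98.8%

For Y = 23X^2:
If X → X(1 + 0.41)
Then Y → Y · (1 + 0.41)^2
     = Y · 1.9881

Percentage change = ((1 + 0.41)^2 − 1) × 100% ≈ 98.8%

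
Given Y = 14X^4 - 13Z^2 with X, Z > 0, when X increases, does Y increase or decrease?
Y increases

Taking the partial derivative:
∂Y/∂X = 56X^3

∂Y/∂X = 56X^3 > 0 (assuming positive values)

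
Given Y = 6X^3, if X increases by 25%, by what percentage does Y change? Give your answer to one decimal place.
95.3%

For Y = 6X^3:
If X → X(1 + 0.25)
Then Y → Y · (1 + 0.25)^3
     ≈ Y · 1.9531

Percentage change = ((1 + 0.25)^3 − 1) × 100% ≈ 95.3%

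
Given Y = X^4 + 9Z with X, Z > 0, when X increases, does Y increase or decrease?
Y increases

Taking the partial derivative:
∂Y/∂X = 4X^3

∂Y/∂X = 4X^3 > 0 (assuming positive values)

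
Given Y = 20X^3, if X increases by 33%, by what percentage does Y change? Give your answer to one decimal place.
135.3%

For Y = 20X^3:
If X → X(1 + 0.33)
Then Y → Y · (1 + 0.33)^3
     ≈ Y · 2.3526

Percentage change = ((1 + 0.33)^3 − 1) × 100% ≈ 135.3%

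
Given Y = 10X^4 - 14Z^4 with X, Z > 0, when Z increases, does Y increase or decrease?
Y decreases

Taking the partial derivative:
∂Y/∂Z = -56Z^3

∂Y/∂Z = -56Z^3 < 0 (assuming positive values)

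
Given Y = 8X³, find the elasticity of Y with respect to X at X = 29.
Elasticity = 3

Elasticity = (dY/dX) · (X/Y)

dY/dX = 24·X²
At X = 29: dY/dX = 20184, Y = 195112

Elasticity = 20184 · (29 / 195112) = 3

Interpretation: for a small percentage change in X, the percentage change in Y is approximately 3.00 times as large.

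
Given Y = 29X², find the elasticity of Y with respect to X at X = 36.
Elasticity = 2

Elasticity = (dY/dX) · (X/Y)

dY/dX = 58·X
At X = 36: dY/dX = 2088, Y = 37584

Elasticity = 2088 · (36 / 37584) = 2

Interpretation: for a small percentage change in X, the percentage change in Y is approximately 2.00 times as large.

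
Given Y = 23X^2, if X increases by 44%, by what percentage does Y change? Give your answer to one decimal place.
107.4%

For Y = 23X^2:
If X → X(1 + 0.44)
Then Y → Y · (1 + 0.44)^2
     = Y · 2.0736

Percentage change = ((1 + 0.44)^2 − 1) × 100% ≈ 107.4%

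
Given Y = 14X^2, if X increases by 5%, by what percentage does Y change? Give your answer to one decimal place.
10.3%

For Y = 14X^2:
If X → X(1 + 0.05)
Then Y → Y · (1 + 0.05)^2
     = Y · 1.1025

Percentage change = ((1 + 0.05)^2 − 1) × 100% ≈ 10.3%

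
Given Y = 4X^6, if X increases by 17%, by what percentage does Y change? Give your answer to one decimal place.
156.5%

For Y = 4X^6:
If X → X(1 + 0.17)
Then Y → Y · (1 + 0.17)^6
     ≈ Y · 2.5652

Percentage change = ((1 + 0.17)^6 − 1) × 100% ≈ 156.5%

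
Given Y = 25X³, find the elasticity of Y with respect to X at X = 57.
Elasticity = 3

Elasticity = (dY/dX) · (X/Y)

dY/dX = 75·X²
At X = 57: dY/dX = 243675, Y = 4629825

Elasticity = 243675 · (57 / 4629825) = 3

Interpretation: for a small percentage change in X, the percentage change in Y is approximately 3.00 times as large.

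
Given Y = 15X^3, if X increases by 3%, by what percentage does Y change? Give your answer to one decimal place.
9.3%

For Y = 15X^3:
If X → X(1 + 0.03)
Then Y → Y · (1 + 0.03)^3
     ≈ Y · 1.0927

Percentage change = ((1 + 0.03)^3 − 1) × 100% ≈ 9.3%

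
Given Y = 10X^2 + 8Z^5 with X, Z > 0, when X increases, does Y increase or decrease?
Y increases

Taking the partial derivative:
∂Y/∂X = 20X

∂Y/∂X = 20X > 0 (assuming positive values)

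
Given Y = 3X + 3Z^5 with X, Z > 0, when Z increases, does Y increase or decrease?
Y increases

Taking the partial derivative:
∂Y/∂Z = 15Z^4

∂Y/∂Z = 15Z^4 > 0 (assuming positive values)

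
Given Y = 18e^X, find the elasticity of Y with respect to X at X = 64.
Elasticity = 64

Elasticity = (dY/dX) · (X/Y)

dY/dX = 18·e^X
At X = 64: dY/dX = 18·e^64, Y = 18·e^64

Elasticity = (18·e^64) · (64 / (18·e^64)) = 64

Interpretation: for a small percentage change in X, the percentage change in Y is approximately 64.00 times as large.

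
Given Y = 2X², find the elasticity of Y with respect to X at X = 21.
Elasticity = 2

Elasticity = (dY/dX) · (X/Y)

dY/dX = 4·X
At X = 21: dY/dX = 84, Y = 882

Elasticity = 84 · (21 / 882) = 2

Interpretation: for a small percentage change in X, the percentage change in Y is approximately 2.00 times as large.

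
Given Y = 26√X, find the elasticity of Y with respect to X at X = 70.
Elasticity = 1/2

Elasticity = (dY/dX) · (X/Y)

dY/dX = 13/√X
At X = 70: dY/dX = 13·√70/70, Y = 26·√70

Elasticity = (13·√70/70) · (70 / (26·√70)) = 1/2

Interpretation: for a small percentage change in X, the percentage change in Y is approximately 0.50 times as large.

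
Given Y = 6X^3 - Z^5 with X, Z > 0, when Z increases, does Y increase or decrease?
Y decreases

Taking the partial derivative:
∂Y/∂Z = -5Z^4

∂Y/∂Z = -5Z^4 < 0 (assuming positive values)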